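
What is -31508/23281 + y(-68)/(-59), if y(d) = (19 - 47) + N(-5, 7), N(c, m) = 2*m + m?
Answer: -1696005/1373579 ≈ -1.2347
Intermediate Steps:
N(c, m) = 3*m
y(d) = -7 (y(d) = (19 - 47) + 3*7 = -28 + 21 = -7)
-31508/23281 + y(-68)/(-59) = -31508/23281 - 7/(-59) = -31508*1/23281 - 7*(-1/59) = -31508/23281 + 7/59 = -1696005/1373579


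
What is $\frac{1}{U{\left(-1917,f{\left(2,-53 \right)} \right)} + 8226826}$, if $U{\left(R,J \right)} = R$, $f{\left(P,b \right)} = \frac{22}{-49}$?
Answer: $\frac{1}{8224909} \approx 1.2158 \cdot 10^{-7}$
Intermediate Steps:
$f{\left(P,b \right)} = - \frac{22}{49}$ ($f{\left(P,b \right)} = 22 \left(- \frac{1}{49}\right) = - \frac{22}{49}$)
$\frac{1}{U{\left(-1917,f{\left(2,-53 \right)} \right)} + 8226826} = \frac{1}{-1917 + 8226826} = \frac{1}{8224909}$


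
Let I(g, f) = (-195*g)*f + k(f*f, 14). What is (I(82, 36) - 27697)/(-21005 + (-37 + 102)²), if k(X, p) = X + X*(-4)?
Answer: 121445/3356 ≈ 36.187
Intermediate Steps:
k(X, p) = -3*X (k(X, p) = X - 4*X = -3*X)
I(g, f) = -3*f² - 195*f*g (I(g, f) = (-195*g)*f - 3*f*f = -195*f*g - 3*f² = -3*f² - 195*f*g)
(I(82, 36) - 27697)/(-21005 + (-37 + 102)²) = (3*36*(-1*36 - 65*82) - 27697)/(-21005 + (-37 + 102)²) = (3*36*(-36 - 5330) - 27697)/(-21005 + 65²) = (3*36*(-5366) - 27697)/(-21005 + 4225) = (-579528 - 27697)/(-16780) = -607225*(-1/16780) = 121445/3356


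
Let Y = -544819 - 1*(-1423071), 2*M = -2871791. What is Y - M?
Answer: 4628295/2 ≈ 2.3141e+6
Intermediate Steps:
M = -2871791/2 (M = (½)*(-2871791) = -2871791/2 ≈ -1.4359e+6)
Y = 878252 (Y = -544819 + 1423071 = 878252)
Y - M = 878252 - 1*(-2871791/2) = 878252 + 2871791/2 = 4628295/2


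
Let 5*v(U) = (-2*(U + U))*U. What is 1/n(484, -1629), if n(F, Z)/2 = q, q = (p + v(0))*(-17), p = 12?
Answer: -1/408 ≈ -0.0024510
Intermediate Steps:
v(U) = -4*U²/5 (v(U) = ((-2*(U + U))*U)/5 = ((-4*U)*U)/5 = (-4*U²)/5 = -4*U²/5)
q = -204 (q = (12 - ⅘*0²)*(-17) = (12 - ⅘*0)*(-17) = (12 + 0)*(-17) = 12*(-17) = -204)
n(F, Z) = -408 (n(F, Z) = 2*(-204) = -408)
1/n(484, -1629) = 1/(-408) = -1/408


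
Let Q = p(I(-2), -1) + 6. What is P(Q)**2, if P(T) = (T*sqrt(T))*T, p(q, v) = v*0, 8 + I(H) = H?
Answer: 7776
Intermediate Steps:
I(H) = -8 + H
p(q, v) = 0
Q = 6 (Q = 0 + 6 = 6)
P(T) = T**(5/2) (P(T) = T**(3/2)*T = T**(5/2))
P(Q)**2 = (6**(5/2))**2 = (36*sqrt(6))**2 = 7776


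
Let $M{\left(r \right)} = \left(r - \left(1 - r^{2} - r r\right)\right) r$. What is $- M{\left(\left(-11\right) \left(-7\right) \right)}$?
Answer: $-918918$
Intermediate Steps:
$M{\left(r \right)} = r \left(-1 + r + 2 r^{2}\right)$ ($M{\left(r \right)} = \left(r + \left(\left(r^{2} + r^{2}\right) - 1\right)\right) r = \left(r + \left(2 r^{2} - 1\right)\right) r = \left(r + \left(-1 + 2 r^{2}\right)\right) r = \left(-1 + r + 2 r^{2}\right) r = r \left(-1 + r + 2 r^{2}\right)$)
$- M{\left(\left(-11\right) \left(-7\right) \right)} = - \left(-11\right) \left(-7\right) \left(-1 - -77 + 2 \left(\left(-11\right) \left(-7\right)\right)^{2}\right) = - 77 \left(-1 + 77 + 2 \cdot 77^{2}\right) = - 77 \left(-1 + 77 + 2 \cdot 5929\right) = - 77 \left(-1 + 77 + 11858\right) = - 77 \cdot 11934 = \left(-1\right) 918918 = -918918$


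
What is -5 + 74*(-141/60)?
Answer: -1789/10 ≈ -178.90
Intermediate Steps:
-5 + 74*(-141/60) = -5 + 74*(-141*1/60) = -5 + 74*(-47/20) = -5 - 1739/10 = -1789/10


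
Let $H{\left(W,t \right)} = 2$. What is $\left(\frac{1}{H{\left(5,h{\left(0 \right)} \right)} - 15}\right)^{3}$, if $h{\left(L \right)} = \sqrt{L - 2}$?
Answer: $- \frac{1}{2197} \approx -0.00045517$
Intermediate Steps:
$h{\left(L \right)} = \sqrt{-2 + L}$
$\left(\frac{1}{H{\left(5,h{\left(0 \right)} \right)} - 15}\right)^{3} = \left(\frac{1}{2 - 15}\right)^{3} = \left(\frac{1}{-13}\right)^{3} = \left(- \frac{1}{13}\right)^{3} = - \frac{1}{2197}$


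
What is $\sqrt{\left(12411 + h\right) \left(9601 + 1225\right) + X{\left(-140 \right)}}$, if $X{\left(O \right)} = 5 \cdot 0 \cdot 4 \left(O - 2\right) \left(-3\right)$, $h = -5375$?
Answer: $2 \sqrt{19042934} \approx 8727.6$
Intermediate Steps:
$X{\left(O \right)} = 0$ ($X{\left(O \right)} = 5 \cdot 0 \left(-2 + O\right) \left(-3\right) = 0 \left(6 - 3 O\right) = 0$)
$\sqrt{\left(12411 + h\right) \left(9601 + 1225\right) + X{\left(-140 \right)}} = \sqrt{\left(12411 - 5375\right) \left(9601 + 1225\right) + 0} = \sqrt{7036 \cdot 10826 + 0} = \sqrt{76171736 + 0} = \sqrt{76171736} = 2 \sqrt{19042934}$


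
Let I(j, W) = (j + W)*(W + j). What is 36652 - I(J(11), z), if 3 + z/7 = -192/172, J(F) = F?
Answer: 67182792/1849 ≈ 36335.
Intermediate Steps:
z = -1239/43 (z = -21 + 7*(-192/172) = -21 + 7*(-192*1/172) = -21 + 7*(-48/43) = -21 - 336/43 = -1239/43 ≈ -28.814)
I(j, W) = (W + j)² (I(j, W) = (W + j)*(W + j) = (W + j)²)
36652 - I(J(11), z) = 36652 - (-1239/43 + 11)² = 36652 - (-766/43)² = 36652 - 1*586756/1849 = 36652 - 586756/1849 = 67182792/1849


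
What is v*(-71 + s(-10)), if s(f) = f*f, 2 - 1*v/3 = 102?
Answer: -8700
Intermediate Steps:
v = -300 (v = 6 - 3*102 = 6 - 306 = -300)
s(f) = f**2
v*(-71 + s(-10)) = -300*(-71 + (-10)**2) = -300*(-71 + 100) = -300*29 = -8700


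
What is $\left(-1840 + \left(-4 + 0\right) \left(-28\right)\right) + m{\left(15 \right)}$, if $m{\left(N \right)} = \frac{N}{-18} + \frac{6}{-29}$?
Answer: $- \frac{300853}{174} \approx -1729.0$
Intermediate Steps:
$m{\left(N \right)} = - \frac{6}{29} - \frac{N}{18}$ ($m{\left(N \right)} = N \left(- \frac{1}{18}\right) + 6 \left(- \frac{1}{29}\right) = - \frac{N}{18} - \frac{6}{29} = - \frac{6}{29} - \frac{N}{18}$)
$\left(-1840 + \left(-4 + 0\right) \left(-28\right)\right) + m{\left(15 \right)} = \left(-1840 + \left(-4 + 0\right) \left(-28\right)\right) - \frac{181}{174} = \left(-1840 - -112\right) - \frac{181}{174} = \left(-1840 + 112\right) - \frac{181}{174} = -1728 - \frac{181}{174} = - \frac{300853}{174}$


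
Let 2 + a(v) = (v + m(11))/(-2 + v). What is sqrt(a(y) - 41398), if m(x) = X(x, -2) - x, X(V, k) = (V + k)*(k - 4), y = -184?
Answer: I*sqrt(159136454)/62 ≈ 203.47*I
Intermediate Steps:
X(V, k) = (-4 + k)*(V + k) (X(V, k) = (V + k)*(-4 + k) = (-4 + k)*(V + k))
m(x) = 12 - 7*x (m(x) = ((-2)**2 - 4*x - 4*(-2) + x*(-2)) - x = (4 - 4*x + 8 - 2*x) - x = (12 - 6*x) - x = 12 - 7*x)
a(v) = -2 + (-65 + v)/(-2 + v) (a(v) = -2 + (v + (12 - 7*11))/(-2 + v) = -2 + (v + (12 - 77))/(-2 + v) = -2 + (v - 65)/(-2 + v) = -2 + (-65 + v)/(-2 + v))
sqrt(a(y) - 41398) = sqrt((-61 - 1*(-184))/(-2 - 184) - 41398) = sqrt((-61 + 184)/(-186) - 41398) = sqrt(-1/186*123 - 41398) = sqrt(-41/62 - 41398) = sqrt(-2566717/62) = I*sqrt(159136454)/62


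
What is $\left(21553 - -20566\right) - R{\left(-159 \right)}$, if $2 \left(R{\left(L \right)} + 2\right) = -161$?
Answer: $\frac{84403}{2} \approx 42202.0$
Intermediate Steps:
$R{\left(L \right)} = - \frac{165}{2}$ ($R{\left(L \right)} = -2 + \frac{1}{2} \left(-161\right) = -2 - \frac{161}{2} = - \frac{165}{2}$)
$\left(21553 - -20566\right) - R{\left(-159 \right)} = \left(21553 - -20566\right) - - \frac{165}{2} = \left(21553 + 20566\right) + \frac{165}{2} = 42119 + \frac{165}{2} = \frac{84403}{2}$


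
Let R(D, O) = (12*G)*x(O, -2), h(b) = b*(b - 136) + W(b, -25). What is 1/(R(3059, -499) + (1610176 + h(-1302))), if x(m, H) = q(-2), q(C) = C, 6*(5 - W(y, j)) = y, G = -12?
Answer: 1/3482962 ≈ 2.8711e-7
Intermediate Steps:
W(y, j) = 5 - y/6
x(m, H) = -2
h(b) = 5 - b/6 + b*(-136 + b) (h(b) = b*(b - 136) + (5 - b/6) = b*(-136 + b) + (5 - b/6) = 5 - b/6 + b*(-136 + b))
R(D, O) = 288 (R(D, O) = (12*(-12))*(-2) = -144*(-2) = 288)
1/(R(3059, -499) + (1610176 + h(-1302))) = 1/(288 + (1610176 + (5 + (-1302)**2 - 817/6*(-1302)))) = 1/(288 + (1610176 + (5 + 1695204 + 177289))) = 1/(288 + (1610176 + 1872498)) = 1/(288 + 3482674) = 1/3482962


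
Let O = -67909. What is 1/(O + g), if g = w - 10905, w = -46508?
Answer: -1/125322 ≈ -7.9794e-6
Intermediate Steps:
g = -57413 (g = -46508 - 10905 = -57413)
1/(O + g) = 1/(-67909 - 57413) = 1/(-125322) = -1/125322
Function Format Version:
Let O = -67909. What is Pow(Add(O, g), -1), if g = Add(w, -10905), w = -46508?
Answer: Rational(-1, 125322) ≈ -7.9794e-6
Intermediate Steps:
g = -57413 (g = Add(-46508, -10905) = -57413)
Pow(Add(O, g), -1) = Pow(Add(-67909, -57413), -1) = Pow(-125322, -1) = Rational(-1, 125322)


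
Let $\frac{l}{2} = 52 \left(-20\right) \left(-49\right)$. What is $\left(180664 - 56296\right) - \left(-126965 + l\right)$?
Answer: $149413$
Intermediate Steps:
$l = 101920$ ($l = 2 \cdot 52 \left(-20\right) \left(-49\right) = 2 \left(\left(-1040\right) \left(-49\right)\right) = 2 \cdot 50960 = 101920$)
$\left(180664 - 56296\right) - \left(-126965 + l\right) = \left(180664 - 56296\right) + \left(126965 - 101920\right) = 124368 + 25045 = 149413$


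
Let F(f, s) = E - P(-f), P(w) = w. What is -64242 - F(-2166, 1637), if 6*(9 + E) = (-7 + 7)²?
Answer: -62067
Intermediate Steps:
E = -9 (E = -9 + (-7 + 7)²/6 = -9 + (⅙)*0² = -9 + (⅙)*0 = -9 + 0 = -9)
F(f, s) = -9 + f (F(f, s) = -9 - (-1)*f = -9 + f)
-64242 - F(-2166, 1637) = -64242 - (-9 - 2166) = -64242 - 1*(-2175) = -64242 + 2175 = -62067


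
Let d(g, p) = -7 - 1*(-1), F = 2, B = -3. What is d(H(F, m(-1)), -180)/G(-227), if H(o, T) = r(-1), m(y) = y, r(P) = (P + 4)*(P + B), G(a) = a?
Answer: 6/227 ≈ 0.026432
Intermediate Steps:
r(P) = (-3 + P)*(4 + P) (r(P) = (P + 4)*(P - 3) = (4 + P)*(-3 + P) = (-3 + P)*(4 + P))
H(o, T) = -12 (H(o, T) = -12 - 1 + (-1)² = -12 - 1 + 1 = -12)
d(g, p) = -6 (d(g, p) = -7 + 1 = -6)
d(H(F, m(-1)), -180)/G(-227) = -6/(-227) = -6*(-1/227) = 6/227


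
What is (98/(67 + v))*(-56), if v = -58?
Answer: -5488/9 ≈ -609.78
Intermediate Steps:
(98/(67 + v))*(-56) = (98/(67 - 58))*(-56) = (98/9)*(-56) = -5488/9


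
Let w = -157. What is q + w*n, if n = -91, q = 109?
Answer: 14396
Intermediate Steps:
q + w*n = 109 - 157*(-91) = 109 + 14287 = 14396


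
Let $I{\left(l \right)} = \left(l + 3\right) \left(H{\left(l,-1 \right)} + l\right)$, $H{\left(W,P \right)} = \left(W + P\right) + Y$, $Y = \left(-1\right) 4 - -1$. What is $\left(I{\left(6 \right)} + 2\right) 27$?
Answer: $1998$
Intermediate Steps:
$Y = -3$ ($Y = -4 + 1 = -3$)
$H{\left(W,P \right)} = -3 + P + W$ ($H{\left(W,P \right)} = \left(W + P\right) - 3 = \left(P + W\right) - 3 = -3 + P + W$)
$I{\left(l \right)} = \left(-4 + 2 l\right) \left(3 + l\right)$ ($I{\left(l \right)} = \left(l + 3\right) \left(\left(-3 - 1 + l\right) + l\right) = \left(3 + l\right) \left(\left(-4 + l\right) + l\right) = \left(3 + l\right) \left(-4 + 2 l\right) = \left(-4 + 2 l\right) \left(3 + l\right)$)
$\left(I{\left(6 \right)} + 2\right) 27 = \left(\left(-12 + 2 \cdot 6 + 2 \cdot 6^{2}\right) + 2\right) 27 = \left(\left(-12 + 12 + 2 \cdot 36\right) + 2\right) 27 = \left(\left(-12 + 12 + 72\right) + 2\right) 27 = \left(72 + 2\right) 27 = 74 \cdot 27 = 1998$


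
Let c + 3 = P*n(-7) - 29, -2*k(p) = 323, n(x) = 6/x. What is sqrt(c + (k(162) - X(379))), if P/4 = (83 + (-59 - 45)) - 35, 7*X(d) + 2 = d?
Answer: 5*I*sqrt(434)/14 ≈ 7.4402*I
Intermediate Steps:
X(d) = -2/7 + d/7
P = -224 (P = 4*((83 + (-59 - 45)) - 35) = 4*((83 - 104) - 35) = 4*(-21 - 35) = 4*(-56) = -224)
k(p) = -323/2 (k(p) = -1/2*323 = -323/2)
c = 160 (c = -3 + (-1344/(-7) - 29) = -3 + (-1344*(-1)/7 - 29) = -3 + (-224*(-6/7) - 29) = -3 + (192 - 29) = -3 + 163 = 160)
sqrt(c + (k(162) - X(379))) = sqrt(160 + (-323/2 - (-2/7 + (1/7)*379))) = sqrt(160 + (-323/2 - (-2/7 + 379/7))) = sqrt(160 + (-323/2 - 1*377/7)) = sqrt(160 + (-323/2 - 377/7)) = sqrt(160 - 3015/14) = sqrt(-775/14) = 5*I*sqrt(434)/14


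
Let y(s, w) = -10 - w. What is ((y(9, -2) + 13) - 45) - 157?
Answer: -197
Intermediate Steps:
((y(9, -2) + 13) - 45) - 157 = (((-10 - 1*(-2)) + 13) - 45) - 157 = (((-10 + 2) + 13) - 45) - 157 = ((-8 + 13) - 45) - 157 = (5 - 45) - 157 = -40 - 157 = -197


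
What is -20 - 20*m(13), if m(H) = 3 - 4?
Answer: 0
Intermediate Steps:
m(H) = -1
-20 - 20*m(13) = -20 - 20*(-1) = -20 + 20 = 0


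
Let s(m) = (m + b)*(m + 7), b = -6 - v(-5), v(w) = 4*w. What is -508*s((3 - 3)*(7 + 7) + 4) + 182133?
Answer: 81549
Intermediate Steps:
b = 14 (b = -6 - 4*(-5) = -6 - 1*(-20) = -6 + 20 = 14)
s(m) = (7 + m)*(14 + m) (s(m) = (m + 14)*(m + 7) = (14 + m)*(7 + m) = (7 + m)*(14 + m))
-508*s((3 - 3)*(7 + 7) + 4) + 182133 = -508*(98 + ((3 - 3)*(7 + 7) + 4)² + 21*((3 - 3)*(7 + 7) + 4)) + 182133 = -508*(98 + (0*14 + 4)² + 21*(0*14 + 4)) + 182133 = -508*(98 + (0 + 4)² + 21*(0 + 4)) + 182133 = -508*(98 + 4² + 21*4) + 182133 = -508*(98 + 16 + 84) + 182133 = -508*198 + 182133 = -100584 + 182133 = 81549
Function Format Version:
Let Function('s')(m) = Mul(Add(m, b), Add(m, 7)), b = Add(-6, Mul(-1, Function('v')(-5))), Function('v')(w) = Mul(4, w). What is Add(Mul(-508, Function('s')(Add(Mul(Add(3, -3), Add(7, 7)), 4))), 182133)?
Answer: 81549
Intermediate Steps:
b = 14 (b = Add(-6, Mul(-1, Mul(4, -5))) = Add(-6, Mul(-1, -20)) = Add(-6, 20) = 14)
Function('s')(m) = Mul(Add(7, m), Add(14, m)) (Function('s')(m) = Mul(Add(m, 14), Add(m, 7)) = Mul(Add(14, m), Add(7, m)) = Mul(Add(7, m), Add(14, m)))
Add(Mul(-508, Function('s')(Add(Mul(Add(3, -3), Add(7, 7)), 4))), 182133) = Add(Mul(-508, Add(98, Pow(Add(Mul(Add(3, -3), Add(7, 7)), 4), 2), Mul(21, Add(Mul(Add(3, -3), Add(7, 7)), 4)))), 182133) = Add(Mul(-508, Add(98, Pow(Add(Mul(0, 14), 4), 2), Mul(21, Add(Mul(0, 14), 4)))), 182133) = Add(Mul(-508, Add(98, Pow(Add(0, 4), 2), Mul(21, Add(0, 4)))), 182133) = Add(Mul(-508, Add(98, Pow(4, 2), Mul(21, 4))), 182133) = Add(Mul(-508, Add(98, 16, 84)), 182133) = Add(Mul(-508, 198), 182133) = Add(-100584, 182133) = 81549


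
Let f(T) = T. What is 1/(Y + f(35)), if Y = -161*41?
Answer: -1/6566 ≈ -0.00015230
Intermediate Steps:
Y = -6601
1/(Y + f(35)) = 1/(-6601 + 35) = 1/(-6566) = -1/6566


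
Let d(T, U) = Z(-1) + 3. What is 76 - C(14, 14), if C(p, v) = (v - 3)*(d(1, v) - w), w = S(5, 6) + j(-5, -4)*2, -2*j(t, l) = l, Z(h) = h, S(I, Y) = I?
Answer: 153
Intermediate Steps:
j(t, l) = -l/2
d(T, U) = 2 (d(T, U) = -1 + 3 = 2)
w = 9 (w = 5 - ½*(-4)*2 = 5 + 2*2 = 5 + 4 = 9)
C(p, v) = 21 - 7*v (C(p, v) = (v - 3)*(2 - 1*9) = (-3 + v)*(2 - 9) = (-3 + v)*(-7) = 21 - 7*v)
76 - C(14, 14) = 76 - (21 - 7*14) = 76 - (21 - 98) = 76 - 1*(-77) = 76 + 77 = 153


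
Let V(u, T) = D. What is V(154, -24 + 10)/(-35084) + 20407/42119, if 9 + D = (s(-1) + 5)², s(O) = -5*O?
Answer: 14533191/30157204 ≈ 0.48191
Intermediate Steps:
D = 91 (D = -9 + (-5*(-1) + 5)² = -9 + (5 + 5)² = -9 + 10² = -9 + 100 = 91)
V(u, T) = 91
V(154, -24 + 10)/(-35084) + 20407/42119 = 91/(-35084) + 20407/42119 = 91*(-1/35084) + 20407*(1/42119) = -13/5012 + 20407/42119 = 14533191/30157204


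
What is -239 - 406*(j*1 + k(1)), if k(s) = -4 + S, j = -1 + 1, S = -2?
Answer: 2197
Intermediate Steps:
j = 0
k(s) = -6 (k(s) = -4 - 2 = -6)
-239 - 406*(j*1 + k(1)) = -239 - 406*(0*1 - 6) = -239 - 406*(0 - 6) = -239 - 406*(-6) = -239 + 2436 = 2197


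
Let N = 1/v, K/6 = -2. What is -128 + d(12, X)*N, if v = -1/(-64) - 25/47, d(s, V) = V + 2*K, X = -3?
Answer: -117568/1553 ≈ -75.704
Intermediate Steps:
K = -12 (K = 6*(-2) = -12)
d(s, V) = -24 + V (d(s, V) = V + 2*(-12) = V - 24 = -24 + V)
v = -1553/3008 (v = -1*(-1/64) - 25*1/47 = 1/64 - 25/47 = -1553/3008 ≈ -0.51629)
N = -3008/1553 (N = 1/(-1553/3008) = -3008/1553 ≈ -1.9369)
-128 + d(12, X)*N = -128 + (-24 - 3)*(-3008/1553) = -128 - 27*(-3008/1553) = -128 + 81216/1553 = -117568/1553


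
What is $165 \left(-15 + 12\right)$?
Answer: $-495$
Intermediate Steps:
$165 \left(-15 + 12\right) = 165 \left(-3\right) = -495$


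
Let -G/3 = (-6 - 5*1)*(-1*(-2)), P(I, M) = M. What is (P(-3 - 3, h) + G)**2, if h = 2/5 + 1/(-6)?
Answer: 3948169/900 ≈ 4386.9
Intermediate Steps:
h = 7/30 (h = 2*(1/5) + 1*(-1/6) = 2/5 - 1/6 = 7/30 ≈ 0.23333)
G = 66 (G = -3*(-6 - 5*1)*(-1*(-2)) = -3*(-6 - 5)*2 = -(-33)*2 = -3*(-22) = 66)
(P(-3 - 3, h) + G)**2 = (7/30 + 66)**2 = (1987/30)**2 = 3948169/900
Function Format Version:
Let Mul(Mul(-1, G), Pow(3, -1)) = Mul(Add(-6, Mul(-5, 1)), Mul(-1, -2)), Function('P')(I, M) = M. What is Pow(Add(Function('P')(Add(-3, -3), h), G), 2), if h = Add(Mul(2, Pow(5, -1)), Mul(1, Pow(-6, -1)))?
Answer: Rational(3948169, 900) ≈ 4386.9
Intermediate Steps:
h = Rational(7, 30) (h = Add(Mul(2, Rational(1, 5)), Mul(1, Rational(-1, 6))) = Add(Rational(2, 5), Rational(-1, 6)) = Rational(7, 30) ≈ 0.23333)
G = 66 (G = Mul(-3, Mul(Add(-6, Mul(-5, 1)), Mul(-1, -2))) = Mul(-3, Mul(Add(-6, -5), 2)) = Mul(-3, Mul(-11, 2)) = Mul(-3, -22) = 66)
Pow(Add(Function('P')(Add(-3, -3), h), G), 2) = Pow(Add(Rational(7, 30), 66), 2) = Pow(Rational(1987, 30), 2) = Rational(3948169, 900)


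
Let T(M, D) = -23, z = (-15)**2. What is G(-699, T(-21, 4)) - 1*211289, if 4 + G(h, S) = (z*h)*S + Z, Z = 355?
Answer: 3406387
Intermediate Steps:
z = 225
G(h, S) = 351 + 225*S*h (G(h, S) = -4 + ((225*h)*S + 355) = -4 + (225*S*h + 355) = -4 + (355 + 225*S*h) = 351 + 225*S*h)
G(-699, T(-21, 4)) - 1*211289 = (351 + 225*(-23)*(-699)) - 1*211289 = (351 + 3617325) - 211289 = 3617676 - 211289 = 3406387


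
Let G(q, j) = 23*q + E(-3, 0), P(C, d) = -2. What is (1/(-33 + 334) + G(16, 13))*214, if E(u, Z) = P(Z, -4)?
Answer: 23575738/301 ≈ 78325.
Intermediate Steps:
E(u, Z) = -2
G(q, j) = -2 + 23*q (G(q, j) = 23*q - 2 = -2 + 23*q)
(1/(-33 + 334) + G(16, 13))*214 = (1/(-33 + 334) + (-2 + 23*16))*214 = (1/301 + (-2 + 368))*214 = (1/301 + 366)*214 = (110167/301)*214 = 23575738/301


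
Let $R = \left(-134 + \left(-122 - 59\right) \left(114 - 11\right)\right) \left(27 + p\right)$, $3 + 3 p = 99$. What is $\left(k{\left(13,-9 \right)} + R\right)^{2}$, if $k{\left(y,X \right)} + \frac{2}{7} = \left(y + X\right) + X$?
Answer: $\frac{60139063383844}{49} \approx 1.2273 \cdot 10^{12}$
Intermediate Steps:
$k{\left(y,X \right)} = - \frac{2}{7} + y + 2 X$ ($k{\left(y,X \right)} = - \frac{2}{7} + \left(\left(y + X\right) + X\right) = - \frac{2}{7} + \left(\left(X + y\right) + X\right) = - \frac{2}{7} + \left(y + 2 X\right) = - \frac{2}{7} + y + 2 X$)
$p = 32$ ($p = -1 + \frac{1}{3} \cdot 99 = -1 + 33 = 32$)
$R = -1107843$ ($R = \left(-134 + \left(-122 - 59\right) \left(114 - 11\right)\right) \left(27 + 32\right) = \left(-134 - 18643\right) 59 = \left(-18777\right) 59 = -1107843$)
$\left(k{\left(13,-9 \right)} + R\right)^{2} = \left(\left(- \frac{2}{7} + 13 + 2 \left(-9\right)\right) - 1107843\right)^{2} = \left(\left(- \frac{2}{7} + 13 - 18\right) - 1107843\right)^{2} = \left(- \frac{37}{7} - 1107843\right)^{2} = \left(- \frac{7754938}{7}\right)^{2} = \frac{60139063383844}{49}$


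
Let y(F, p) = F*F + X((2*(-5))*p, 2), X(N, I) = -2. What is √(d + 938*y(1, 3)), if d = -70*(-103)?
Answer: 56*√2 ≈ 79.196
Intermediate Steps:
d = 7210
y(F, p) = -2 + F² (y(F, p) = F*F - 2 = F² - 2 = -2 + F²)
√(d + 938*y(1, 3)) = √(7210 + 938*(-2 + 1²)) = √(7210 + 938*(-2 + 1)) = √(7210 + 938*(-1)) = √(7210 - 938) = √6272 = 56*√2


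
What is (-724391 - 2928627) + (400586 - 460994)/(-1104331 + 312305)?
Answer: -1446642587030/396013 ≈ -3.6530e+6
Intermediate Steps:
(-724391 - 2928627) + (400586 - 460994)/(-1104331 + 312305) = -3653018 - 60408/(-792026) = -3653018 - 60408*(-1/792026) = -3653018 + 30204/396013 = -1446642587030/396013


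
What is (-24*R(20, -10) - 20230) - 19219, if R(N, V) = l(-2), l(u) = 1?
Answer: -39473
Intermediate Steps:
R(N, V) = 1
(-24*R(20, -10) - 20230) - 19219 = (-24*1 - 20230) - 19219 = (-24 - 20230) - 19219 = -20254 - 19219 = -39473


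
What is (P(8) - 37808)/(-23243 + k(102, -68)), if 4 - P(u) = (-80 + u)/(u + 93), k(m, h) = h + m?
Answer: 3818132/2344109 ≈ 1.6288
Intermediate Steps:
P(u) = 4 - (-80 + u)/(93 + u) (P(u) = 4 - (-80 + u)/(u + 93) = 4 - (-80 + u)/(93 + u))
(P(8) - 37808)/(-23243 + k(102, -68)) = ((452 + 3*8)/(93 + 8) - 37808)/(-23243 + (-68 + 102)) = ((452 + 24)/101 - 37808)/(-23243 + 34) = ((1/101)*476 - 37808)/(-23209) = (476/101 - 37808)*(-1/23209) = -3818132/101*(-1/23209) = 3818132/2344109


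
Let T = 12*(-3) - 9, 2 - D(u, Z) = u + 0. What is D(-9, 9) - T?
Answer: 56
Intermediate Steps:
D(u, Z) = 2 - u (D(u, Z) = 2 - (u + 0) = 2 - u)
T = -45 (T = -36 - 9 = -45)
D(-9, 9) - T = (2 - 1*(-9)) - 1*(-45) = (2 + 9) + 45 = 11 + 45 = 56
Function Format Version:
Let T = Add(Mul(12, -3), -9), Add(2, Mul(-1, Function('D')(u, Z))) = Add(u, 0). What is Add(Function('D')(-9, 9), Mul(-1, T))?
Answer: 56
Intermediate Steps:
Function('D')(u, Z) = Add(2, Mul(-1, u)) (Function('D')(u, Z) = Add(2, Mul(-1, Add(u, 0))) = Add(2, Mul(-1, u)))
T = -45 (T = Add(-36, -9) = -45)
Add(Function('D')(-9, 9), Mul(-1, T)) = Add(Add(2, Mul(-1, -9)), Mul(-1, -45)) = Add(Add(2, 9), 45) = Add(11, 45) = 56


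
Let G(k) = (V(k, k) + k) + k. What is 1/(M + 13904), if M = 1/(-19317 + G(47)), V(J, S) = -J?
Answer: 19270/267930079 ≈ 7.1922e-5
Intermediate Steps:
G(k) = k (G(k) = (-k + k) + k = 0 + k = k)
M = -1/19270 (M = 1/(-19317 + 47) = 1/(-19270) = -1/19270 ≈ -5.1894e-5)
1/(M + 13904) = 1/(-1/19270 + 13904) = 1/(267930079/19270) = 19270/267930079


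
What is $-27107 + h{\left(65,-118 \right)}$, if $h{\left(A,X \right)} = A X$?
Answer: $-34777$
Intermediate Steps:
$-27107 + h{\left(65,-118 \right)} = -27107 + 65 \left(-118\right) = -27107 - 7670 = -34777$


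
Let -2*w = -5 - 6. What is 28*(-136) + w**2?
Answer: -15111/4 ≈ -3777.8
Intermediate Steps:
w = 11/2 (w = -(-5 - 6)/2 = -1/2*(-11) = 11/2 ≈ 5.5000)
28*(-136) + w**2 = 28*(-136) + (11/2)**2 = -3808 + 121/4 = -15111/4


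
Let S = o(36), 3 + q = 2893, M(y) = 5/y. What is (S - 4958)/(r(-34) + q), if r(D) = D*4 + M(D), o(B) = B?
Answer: -167348/93631 ≈ -1.7873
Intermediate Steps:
q = 2890 (q = -3 + 2893 = 2890)
S = 36
r(D) = 4*D + 5/D (r(D) = D*4 + 5/D = 4*D + 5/D)
(S - 4958)/(r(-34) + q) = (36 - 4958)/((4*(-34) + 5/(-34)) + 2890) = -4922/((-136 + 5*(-1/34)) + 2890) = -4922/((-136 - 5/34) + 2890) = -4922/(-4629/34 + 2890) = -4922/93631/34 = -4922*34/93631 = -167348/93631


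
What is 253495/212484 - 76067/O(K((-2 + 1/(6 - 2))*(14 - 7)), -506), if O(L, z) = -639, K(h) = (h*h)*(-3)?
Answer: 5441667911/45259092 ≈ 120.23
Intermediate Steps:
K(h) = -3*h² (K(h) = h²*(-3) = -3*h²)
253495/212484 - 76067/O(K((-2 + 1/(6 - 2))*(14 - 7)), -506) = 253495/212484 - 76067/(-639) = 253495*(1/212484) - 76067*(-1/639) = 253495/212484 + 76067/639 = 5441667911/45259092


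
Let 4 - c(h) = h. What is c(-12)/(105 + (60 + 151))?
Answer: 4/79 ≈ 0.050633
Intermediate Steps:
c(h) = 4 - h
c(-12)/(105 + (60 + 151)) = (4 - 1*(-12))/(105 + (60 + 151)) = (4 + 12)/(105 + 211) = 16/316 = 16*(1/316) = 4/79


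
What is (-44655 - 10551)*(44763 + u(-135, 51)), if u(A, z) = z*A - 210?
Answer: -2079499608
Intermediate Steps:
u(A, z) = -210 + A*z (u(A, z) = A*z - 210 = -210 + A*z)
(-44655 - 10551)*(44763 + u(-135, 51)) = (-44655 - 10551)*(44763 + (-210 - 135*51)) = -55206*(44763 + (-210 - 6885)) = -55206*(44763 - 7095) = -55206*37668 = -2079499608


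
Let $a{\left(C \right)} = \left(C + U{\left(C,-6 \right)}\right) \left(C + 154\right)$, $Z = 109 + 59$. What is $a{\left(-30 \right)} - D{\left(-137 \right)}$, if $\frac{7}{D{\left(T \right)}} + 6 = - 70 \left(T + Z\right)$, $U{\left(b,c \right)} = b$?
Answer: $- \frac{16189433}{2176} \approx -7440.0$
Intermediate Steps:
$Z = 168$
$D{\left(T \right)} = \frac{7}{-11766 - 70 T}$ ($D{\left(T \right)} = \frac{7}{-6 - 70 \left(T + 168\right)} = \frac{7}{-6 - 70 \left(168 + T\right)} = \frac{7}{-6 - \left(11760 + 70 T\right)} = \frac{7}{-11766 - 70 T}$)
$a{\left(C \right)} = 2 C \left(154 + C\right)$ ($a{\left(C \right)} = \left(C + C\right) \left(C + 154\right) = 2 C \left(154 + C\right)$)
$a{\left(-30 \right)} - D{\left(-137 \right)} = 2 \left(-30\right) \left(154 - 30\right) - - \frac{7}{11766 + 70 \left(-137\right)} = 2 \left(-30\right) 124 - - \frac{7}{11766 - 9590} = -7440 - - \frac{7}{2176} = -7440 + \frac{7}{2176} = - \frac{16189433}{2176}$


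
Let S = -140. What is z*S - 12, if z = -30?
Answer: 4188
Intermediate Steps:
z*S - 12 = -30*(-140) - 12 = 4200 - 12 = 4188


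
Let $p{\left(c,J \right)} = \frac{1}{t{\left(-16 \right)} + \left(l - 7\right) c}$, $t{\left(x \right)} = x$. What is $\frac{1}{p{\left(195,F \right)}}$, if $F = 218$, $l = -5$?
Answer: $-2356$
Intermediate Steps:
$p{\left(c,J \right)} = \frac{1}{-16 - 12 c}$ ($p{\left(c,J \right)} = \frac{1}{-16 + \left(-5 - 7\right) c} = \frac{1}{-16 - 12 c}$)
$\frac{1}{p{\left(195,F \right)}} = \frac{1}{\left(-1\right) \frac{1}{16 + 12 \cdot 195}} = \frac{1}{\left(-1\right) \frac{1}{16 + 2340}} = \frac{1}{\left(-1\right) \frac{1}{2356}} = \frac{1}{- \frac{1}{2356}} = -2356$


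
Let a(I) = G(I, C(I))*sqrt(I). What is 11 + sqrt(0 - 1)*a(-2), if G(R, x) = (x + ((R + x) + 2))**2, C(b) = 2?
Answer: 11 - 16*sqrt(2) ≈ -11.627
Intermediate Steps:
G(R, x) = (2 + R + 2*x)**2 (G(R, x) = (x + (2 + R + x))**2 = (2 + R + 2*x)**2)
a(I) = sqrt(I)*(6 + I)**2 (a(I) = (2 + I + 2*2)**2*sqrt(I) = (2 + I + 4)**2*sqrt(I) = (6 + I)**2*sqrt(I) = sqrt(I)*(6 + I)**2)
11 + sqrt(0 - 1)*a(-2) = 11 + sqrt(0 - 1)*(sqrt(-2)*(6 - 2)**2) = 11 + sqrt(-1)*((I*sqrt(2))*4**2) = 11 + I*((I*sqrt(2))*16) = 11 + I*(16*I*sqrt(2)) = 11 - 16*sqrt(2)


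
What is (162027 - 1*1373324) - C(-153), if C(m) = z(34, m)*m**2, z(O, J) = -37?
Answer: -345164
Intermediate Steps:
C(m) = -37*m**2
(162027 - 1*1373324) - C(-153) = (162027 - 1*1373324) - (-37)*(-153)**2 = (162027 - 1373324) - (-37)*23409 = -1211297 - 1*(-866133) = -1211297 + 866133 = -345164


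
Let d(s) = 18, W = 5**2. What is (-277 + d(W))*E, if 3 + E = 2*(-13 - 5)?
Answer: 10101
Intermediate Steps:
W = 25
E = -39 (E = -3 + 2*(-13 - 5) = -3 + 2*(-18) = -3 - 36 = -39)
(-277 + d(W))*E = (-277 + 18)*(-39) = -259*(-39) = 10101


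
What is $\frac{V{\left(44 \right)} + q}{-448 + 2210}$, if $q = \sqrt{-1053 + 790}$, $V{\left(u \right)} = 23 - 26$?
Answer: $- \frac{3}{1762} + \frac{i \sqrt{263}}{1762} \approx -0.0017026 + 0.0092039 i$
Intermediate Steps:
$V{\left(u \right)} = -3$
$q = i \sqrt{263}$ ($q = \sqrt{-263} = i \sqrt{263} \approx 16.217 i$)
$\frac{V{\left(44 \right)} + q}{-448 + 2210} = \frac{-3 + i \sqrt{263}}{-448 + 2210} = \frac{-3 + i \sqrt{263}}{1762} = \left(-3 + i \sqrt{263}\right) \frac{1}{1762} = - \frac{3}{1762} + \frac{i \sqrt{263}}{1762}$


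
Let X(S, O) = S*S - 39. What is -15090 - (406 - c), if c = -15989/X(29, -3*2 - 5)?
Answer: -12443781/802 ≈ -15516.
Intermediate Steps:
X(S, O) = -39 + S**2 (X(S, O) = S**2 - 39 = -39 + S**2)
c = -15989/802 (c = -15989/(-39 + 29**2) = -15989/(-39 + 841) = -15989/802 ≈ -19.936)
-15090 - (406 - c) = -15090 - (406 - 1*(-15989/802)) = -15090 - (406 + 15989/802) = -15090 - 1*341601/802 = -15090 - 341601/802 = -12443781/802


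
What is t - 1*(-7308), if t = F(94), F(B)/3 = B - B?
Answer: 7308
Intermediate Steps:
F(B) = 0 (F(B) = 3*(B - B) = 3*0 = 0)
t = 0
t - 1*(-7308) = 0 - 1*(-7308) = 0 + 7308 = 7308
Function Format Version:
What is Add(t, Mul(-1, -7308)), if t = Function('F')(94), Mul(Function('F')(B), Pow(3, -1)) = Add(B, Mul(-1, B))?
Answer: 7308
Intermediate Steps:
Function('F')(B) = 0 (Function('F')(B) = Mul(3, Add(B, Mul(-1, B))) = Mul(3, 0) = 0)
t = 0
Add(t, Mul(-1, -7308)) = Add(0, Mul(-1, -7308)) = Add(0, 7308) = 7308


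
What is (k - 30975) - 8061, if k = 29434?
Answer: -9602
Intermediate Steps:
(k - 30975) - 8061 = (29434 - 30975) - 8061 = -1541 - 8061 = -9602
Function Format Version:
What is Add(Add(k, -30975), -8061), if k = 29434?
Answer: -9602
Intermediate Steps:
Add(Add(k, -30975), -8061) = Add(Add(29434, -30975), -8061) = Add(-1541, -8061) = -9602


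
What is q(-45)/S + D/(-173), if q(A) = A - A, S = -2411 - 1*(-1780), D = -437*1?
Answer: 437/173 ≈ 2.5260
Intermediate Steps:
D = -437
S = -631 (S = -2411 + 1780 = -631)
q(A) = 0
q(-45)/S + D/(-173) = 0/(-631) - 437/(-173) = 0*(-1/631) - 437*(-1/173) = 0 + 437/173 = 437/173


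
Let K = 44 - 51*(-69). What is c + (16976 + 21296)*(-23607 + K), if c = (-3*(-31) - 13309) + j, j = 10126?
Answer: -767127058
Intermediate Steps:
K = 3563 (K = 44 + 3519 = 3563)
c = -3090 (c = (-3*(-31) - 13309) + 10126 = (93 - 13309) + 10126 = -13216 + 10126 = -3090)
c + (16976 + 21296)*(-23607 + K) = -3090 + (16976 + 21296)*(-23607 + 3563) = -3090 + 38272*(-20044) = -3090 - 767123968 = -767127058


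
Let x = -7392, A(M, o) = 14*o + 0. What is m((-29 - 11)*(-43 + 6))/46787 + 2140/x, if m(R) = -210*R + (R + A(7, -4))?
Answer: -596757893/86462376 ≈ -6.9019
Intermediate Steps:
A(M, o) = 14*o
m(R) = -56 - 209*R (m(R) = -210*R + (R + 14*(-4)) = -210*R + (R - 56) = -210*R + (-56 + R) = -56 - 209*R)
m((-29 - 11)*(-43 + 6))/46787 + 2140/x = (-56 - 209*(-29 - 11)*(-43 + 6))/46787 + 2140/(-7392) = (-56 - (-8360)*(-37))*(1/46787) + 2140*(-1/7392) = (-56 - 209*1480)*(1/46787) - 535/1848 = (-56 - 309320)*(1/46787) - 535/1848 = -309376*1/46787 - 535/1848 = -309376/46787 - 535/1848 = -596757893/86462376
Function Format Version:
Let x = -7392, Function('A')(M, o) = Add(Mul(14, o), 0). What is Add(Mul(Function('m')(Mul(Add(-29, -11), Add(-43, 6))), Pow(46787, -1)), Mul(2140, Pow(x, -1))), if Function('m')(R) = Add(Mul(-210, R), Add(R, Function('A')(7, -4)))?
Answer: Rational(-596757893, 86462376) ≈ -6.9019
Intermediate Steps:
Function('A')(M, o) = Mul(14, o)
Function('m')(R) = Add(-56, Mul(-209, R)) (Function('m')(R) = Add(Mul(-210, R), Add(R, Mul(14, -4))) = Add(Mul(-210, R), Add(R, -56)) = Add(Mul(-210, R), Add(-56, R)) = Add(-56, Mul(-209, R)))
Add(Mul(Function('m')(Mul(Add(-29, -11), Add(-43, 6))), Pow(46787, -1)), Mul(2140, Pow(x, -1))) = Add(Mul(Add(-56, Mul(-209, Mul(Add(-29, -11), Add(-43, 6)))), Pow(46787, -1)), Mul(2140, Pow(-7392, -1))) = Add(Mul(Add(-56, Mul(-209, Mul(-40, -37))), Rational(1, 46787)), Mul(2140, Rational(-1, 7392))) = Add(Mul(Add(-56, Mul(-209, 1480)), Rational(1, 46787)), Rational(-535, 1848)) = Add(Mul(Add(-56, -309320), Rational(1, 46787)), Rational(-535, 1848)) = Add(Mul(-309376, Rational(1, 46787)), Rational(-535, 1848)) = Add(Rational(-309376, 46787), Rational(-535, 1848)) = Rational(-596757893, 86462376)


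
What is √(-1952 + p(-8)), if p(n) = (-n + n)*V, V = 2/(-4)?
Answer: 4*I*√122 ≈ 44.181*I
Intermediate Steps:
V = -½ (V = 2*(-¼) = -½ ≈ -0.50000)
p(n) = 0 (p(n) = (-n + n)*(-½) = 0*(-½) = 0)
√(-1952 + p(-8)) = √(-1952 + 0) = √(-1952) = 4*I*√122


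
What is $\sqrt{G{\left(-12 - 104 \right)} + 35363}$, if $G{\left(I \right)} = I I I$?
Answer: $i \sqrt{1525533} \approx 1235.1 i$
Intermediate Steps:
$G{\left(I \right)} = I^{3}$ ($G{\left(I \right)} = I^{2} I = I^{3}$)
$\sqrt{G{\left(-12 - 104 \right)} + 35363} = \sqrt{\left(-12 - 104\right)^{3} + 35363} = \sqrt{\left(-116\right)^{3} + 35363} = \sqrt{-1560896 + 35363} = \sqrt{-1525533} = i \sqrt{1525533}$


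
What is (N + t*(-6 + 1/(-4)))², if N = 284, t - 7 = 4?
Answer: 741321/16 ≈ 46333.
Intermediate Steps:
t = 11 (t = 7 + 4 = 11)
(N + t*(-6 + 1/(-4)))² = (284 + 11*(-6 + 1/(-4)))² = (284 + 11*(-6 - ¼))² = (284 + 11*(-25/4))² = (284 - 275/4)² = (861/4)² = 741321/16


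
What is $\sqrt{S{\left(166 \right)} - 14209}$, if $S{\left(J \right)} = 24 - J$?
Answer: $i \sqrt{14351} \approx 119.8 i$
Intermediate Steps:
$\sqrt{S{\left(166 \right)} - 14209} = \sqrt{\left(24 - 166\right) - 14209} = \sqrt{-142 - 14209} = \sqrt{-14351} = i \sqrt{14351}$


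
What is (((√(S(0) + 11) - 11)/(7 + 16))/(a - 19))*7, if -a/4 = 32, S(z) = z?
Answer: 11/483 - √11/483 ≈ 0.015908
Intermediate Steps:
a = -128 (a = -4*32 = -128)
(((√(S(0) + 11) - 11)/(7 + 16))/(a - 19))*7 = (((√(0 + 11) - 11)/(7 + 16))/(-128 - 19))*7 = (((√11 - 11)/23)/(-147))*7 = (((-11 + √11)*(1/23))*(-1/147))*7 = ((-11/23 + √11/23)*(-1/147))*7 = (11/3381 - √11/3381)*7 = 11/483 - √11/483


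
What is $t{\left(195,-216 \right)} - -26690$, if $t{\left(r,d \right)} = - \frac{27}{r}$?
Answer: $\frac{1734841}{65} \approx 26690.0$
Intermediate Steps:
$t{\left(195,-216 \right)} - -26690 = - \frac{27}{195} - -26690 = \left(-27\right) \frac{1}{195} + 26690 = - \frac{9}{65} + 26690 = \frac{1734841}{65}$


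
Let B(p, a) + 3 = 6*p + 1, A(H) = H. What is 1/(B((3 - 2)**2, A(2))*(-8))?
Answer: -1/32 ≈ -0.031250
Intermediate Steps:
B(p, a) = -2 + 6*p (B(p, a) = -3 + (6*p + 1) = -3 + (1 + 6*p) = -2 + 6*p)
1/(B((3 - 2)**2, A(2))*(-8)) = 1/((-2 + 6*(3 - 2)**2)*(-8)) = 1/((-2 + 6*1**2)*(-8)) = 1/((-2 + 6*1)*(-8)) = 1/((-2 + 6)*(-8)) = 1/(4*(-8)) = 1/(-32) = -1/32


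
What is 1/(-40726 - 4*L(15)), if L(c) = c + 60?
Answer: -1/41026 ≈ -2.4375e-5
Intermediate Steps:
L(c) = 60 + c
1/(-40726 - 4*L(15)) = 1/(-40726 - 4*(60 + 15)) = 1/(-40726 - 4*75) = 1/(-40726 - 300) = 1/(-41026) = -1/41026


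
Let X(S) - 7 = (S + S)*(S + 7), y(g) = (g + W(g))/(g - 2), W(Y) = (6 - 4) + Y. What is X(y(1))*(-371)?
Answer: 6307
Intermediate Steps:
W(Y) = 2 + Y
y(g) = (2 + 2*g)/(-2 + g) (y(g) = (g + (2 + g))/(g - 2) = (2 + 2*g)/(-2 + g))
X(S) = 7 + 2*S*(7 + S) (X(S) = 7 + (S + S)*(S + 7) = 7 + (2*S)*(7 + S) = 7 + 2*S*(7 + S))
X(y(1))*(-371) = (7 + 2*(2*(1 + 1)/(-2 + 1))² + 14*(2*(1 + 1)/(-2 + 1)))*(-371) = (7 + 2*(2*2/(-1))² + 14*(2*2/(-1)))*(-371) = (7 + 2*(2*(-1)*2)² + 14*(2*(-1)*2))*(-371) = (7 + 2*(-4)² + 14*(-4))*(-371) = (7 + 2*16 - 56)*(-371) = (7 + 32 - 56)*(-371) = -17*(-371) = 6307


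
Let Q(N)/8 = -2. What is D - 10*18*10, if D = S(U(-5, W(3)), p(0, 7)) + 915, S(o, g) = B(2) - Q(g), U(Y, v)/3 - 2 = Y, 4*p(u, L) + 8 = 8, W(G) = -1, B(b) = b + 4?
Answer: -863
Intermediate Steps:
B(b) = 4 + b
p(u, L) = 0 (p(u, L) = -2 + (¼)*8 = -2 + 2 = 0)
U(Y, v) = 6 + 3*Y
Q(N) = -16 (Q(N) = 8*(-2) = -16)
S(o, g) = 22 (S(o, g) = (4 + 2) - 1*(-16) = 6 + 16 = 22)
D = 937 (D = 22 + 915 = 937)
D - 10*18*10 = 937 - 10*18*10 = 937 - 180*10 = 937 - 1800 = -863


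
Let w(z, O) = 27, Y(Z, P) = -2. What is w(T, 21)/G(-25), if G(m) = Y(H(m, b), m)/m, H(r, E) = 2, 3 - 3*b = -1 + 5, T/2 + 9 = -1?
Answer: 675/2 ≈ 337.50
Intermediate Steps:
T = -20 (T = -18 + 2*(-1) = -18 - 2 = -20)
b = -⅓ (b = 1 - (-1 + 5)/3 = 1 - ⅓*4 = 1 - 4/3 = -⅓ ≈ -0.33333)
G(m) = -2/m
w(T, 21)/G(-25) = 27/((-2/(-25))) = 27/((-2*(-1/25))) = 27/(2/25) = 27*(25/2) = 675/2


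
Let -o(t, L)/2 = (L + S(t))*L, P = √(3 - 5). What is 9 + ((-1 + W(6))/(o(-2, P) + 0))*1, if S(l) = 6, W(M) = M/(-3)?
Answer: 681/76 - 9*I*√2/76 ≈ 8.9605 - 0.16747*I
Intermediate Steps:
W(M) = -M/3 (W(M) = M*(-⅓) = -M/3)
P = I*√2 (P = √(-2) = I*√2 ≈ 1.4142*I)
o(t, L) = -2*L*(6 + L) (o(t, L) = -2*(L + 6)*L = -2*(6 + L)*L = -2*L*(6 + L))
9 + ((-1 + W(6))/(o(-2, P) + 0))*1 = 9 + ((-1 - ⅓*6)/(-2*I*√2*(6 + I*√2) + 0))*1 = 9 + ((-1 - 2)/(-2*I*√2*(6 + I*√2) + 0))*1 = 9 - 3*I*√2/(4*(6 + I*√2))*1 = 9 - 3*I*√2/(4*(6 + I*√2))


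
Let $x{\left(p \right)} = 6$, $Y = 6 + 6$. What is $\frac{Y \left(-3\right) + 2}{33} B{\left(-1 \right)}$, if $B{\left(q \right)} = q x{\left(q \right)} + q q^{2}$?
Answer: $\frac{238}{33} \approx 7.2121$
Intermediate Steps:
$Y = 12$
$B{\left(q \right)} = q^{3} + 6 q$ ($B{\left(q \right)} = q 6 + q q^{2} = 6 q + q^{3} = q^{3} + 6 q$)
$\frac{Y \left(-3\right) + 2}{33} B{\left(-1 \right)} = \frac{12 \left(-3\right) + 2}{33} \left(- (6 + \left(-1\right)^{2})\right) = \left(-36 + 2\right) \frac{1}{33} \left(- (6 + 1)\right) = \left(-34\right) \frac{1}{33} \left(\left(-1\right) 7\right) = \left(- \frac{34}{33}\right) \left(-7\right) = \frac{238}{33}$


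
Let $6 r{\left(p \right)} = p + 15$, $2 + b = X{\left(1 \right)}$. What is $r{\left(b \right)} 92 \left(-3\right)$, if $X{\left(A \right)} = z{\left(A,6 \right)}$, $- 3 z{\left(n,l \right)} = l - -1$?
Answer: $- \frac{1472}{3} \approx -490.67$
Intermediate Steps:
$z{\left(n,l \right)} = - \frac{1}{3} - \frac{l}{3}$ ($z{\left(n,l \right)} = - \frac{l - -1}{3} = - \frac{l + 1}{3} = - \frac{1 + l}{3} = - \frac{1}{3} - \frac{l}{3}$)
$X{\left(A \right)} = - \frac{7}{3}$ ($X{\left(A \right)} = - \frac{1}{3} - 2 = - \frac{7}{3}$)
$b = - \frac{13}{3}$ ($b = -2 - \frac{7}{3} = - \frac{13}{3} \approx -4.3333$)
$r{\left(p \right)} = \frac{5}{2} + \frac{p}{6}$ ($r{\left(p \right)} = \frac{p + 15}{6} = \frac{15 + p}{6} = \frac{5}{2} + \frac{p}{6}$)
$r{\left(b \right)} 92 \left(-3\right) = \left(\frac{5}{2} + \frac{1}{6} \left(- \frac{13}{3}\right)\right) 92 \left(-3\right) = \left(\frac{5}{2} - \frac{13}{18}\right) \left(-276\right) = \frac{16}{9} \left(-276\right) = - \frac{1472}{3}$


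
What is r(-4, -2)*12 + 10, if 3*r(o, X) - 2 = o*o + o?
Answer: 66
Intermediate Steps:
r(o, X) = ⅔ + o/3 + o²/3 (r(o, X) = ⅔ + (o*o + o)/3 = ⅔ + (o² + o)/3 = ⅔ + (o + o²)/3 = ⅔ + (o/3 + o²/3) = ⅔ + o/3 + o²/3)
r(-4, -2)*12 + 10 = (⅔ + (⅓)*(-4) + (⅓)*(-4)²)*12 + 10 = (⅔ - 4/3 + (⅓)*16)*12 + 10 = (⅔ - 4/3 + 16/3)*12 + 10 = (14/3)*12 + 10 = 56 + 10 = 66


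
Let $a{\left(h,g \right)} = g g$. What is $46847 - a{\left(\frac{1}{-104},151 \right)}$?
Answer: $24046$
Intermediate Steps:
$a{\left(h,g \right)} = g^{2}$
$46847 - a{\left(\frac{1}{-104},151 \right)} = 46847 - 151^{2} = 46847 - 22801 = 24046$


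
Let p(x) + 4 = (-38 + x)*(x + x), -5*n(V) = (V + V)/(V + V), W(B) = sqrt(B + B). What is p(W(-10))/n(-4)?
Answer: 220 + 760*I*sqrt(5) ≈ 220.0 + 1699.4*I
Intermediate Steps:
W(B) = sqrt(2)*sqrt(B) (W(B) = sqrt(2*B) = sqrt(2)*sqrt(B))
n(V) = -1/5 (n(V) = -(V + V)/(5*(V + V)) = -2*V/(5*(2*V)) = -2*V*1/(2*V)/5 = -1/5*1 = -1/5)
p(x) = -4 + 2*x*(-38 + x) (p(x) = -4 + (-38 + x)*(x + x) = -4 + (-38 + x)*(2*x) = -4 + 2*x*(-38 + x))
p(W(-10))/n(-4) = (-4 - 76*sqrt(2)*sqrt(-10) + 2*(sqrt(2)*sqrt(-10))**2)/(-1/5) = -5*(-4 - 76*sqrt(2)*I*sqrt(10) + 2*(sqrt(2)*(I*sqrt(10)))**2) = -5*(-4 - 152*I*sqrt(5) + 2*(2*I*sqrt(5))**2) = -5*(-4 - 152*I*sqrt(5) + 2*(-20)) = -5*(-4 - 152*I*sqrt(5) - 40) = -5*(-44 - 152*I*sqrt(5)) = 220 + 760*I*sqrt(5)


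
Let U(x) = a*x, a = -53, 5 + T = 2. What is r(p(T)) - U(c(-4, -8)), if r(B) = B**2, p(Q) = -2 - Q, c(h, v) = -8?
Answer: -423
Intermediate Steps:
T = -3 (T = -5 + 2 = -3)
U(x) = -53*x
r(p(T)) - U(c(-4, -8)) = (-2 - 1*(-3))**2 - (-53)*(-8) = (-2 + 3)**2 - 1*424 = 1**2 - 424 = 1 - 424 = -423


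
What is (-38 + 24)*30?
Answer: -420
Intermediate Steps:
(-38 + 24)*30 = -14*30 = -420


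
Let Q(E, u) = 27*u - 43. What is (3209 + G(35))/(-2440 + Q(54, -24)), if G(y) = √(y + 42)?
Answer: -3209/3131 - √77/3131 ≈ -1.0277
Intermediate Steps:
G(y) = √(42 + y)
Q(E, u) = -43 + 27*u
(3209 + G(35))/(-2440 + Q(54, -24)) = (3209 + √(42 + 35))/(-2440 + (-43 + 27*(-24))) = (3209 + √77)/(-2440 + (-43 - 648)) = (3209 + √77)/(-2440 - 691) = (3209 + √77)/(-3131) = (3209 + √77)*(-1/3131) = -3209/3131 - √77/3131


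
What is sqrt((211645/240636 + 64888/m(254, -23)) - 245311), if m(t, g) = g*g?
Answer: 7*I*sqrt(38319431115817401)/2767314 ≈ 495.16*I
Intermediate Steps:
m(t, g) = g**2
sqrt((211645/240636 + 64888/m(254, -23)) - 245311) = sqrt((211645/240636 + 64888/((-23)**2)) - 245311) = sqrt((211645*(1/240636) + 64888/529) - 245311) = sqrt((211645/240636 + 64888*(1/529)) - 245311) = sqrt((211645/240636 + 64888/529) - 245311) = sqrt(15726348973/127296444 - 245311) = sqrt(-31211491625111/127296444) = 7*I*sqrt(38319431115817401)/2767314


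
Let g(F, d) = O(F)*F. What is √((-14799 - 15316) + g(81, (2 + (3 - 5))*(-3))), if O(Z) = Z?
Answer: I*√23554 ≈ 153.47*I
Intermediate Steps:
g(F, d) = F² (g(F, d) = F*F = F²)
√((-14799 - 15316) + g(81, (2 + (3 - 5))*(-3))) = √((-14799 - 15316) + 81²) = √(-30115 + 6561) = √(-23554) = I*√23554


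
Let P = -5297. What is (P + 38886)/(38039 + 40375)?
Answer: 33589/78414 ≈ 0.42835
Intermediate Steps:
(P + 38886)/(38039 + 40375) = (-5297 + 38886)/(38039 + 40375) = 33589/78414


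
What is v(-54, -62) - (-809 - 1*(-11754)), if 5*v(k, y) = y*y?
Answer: -50881/5 ≈ -10176.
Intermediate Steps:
v(k, y) = y**2/5 (v(k, y) = (y*y)/5 = y**2/5)
v(-54, -62) - (-809 - 1*(-11754)) = (1/5)*(-62)**2 - (-809 - 1*(-11754)) = (1/5)*3844 - (-809 + 11754) = 3844/5 - 1*10945 = 3844/5 - 10945 = -50881/5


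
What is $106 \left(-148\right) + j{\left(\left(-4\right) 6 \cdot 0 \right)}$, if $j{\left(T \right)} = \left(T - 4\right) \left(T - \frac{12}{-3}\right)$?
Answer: $-15704$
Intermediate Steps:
$j{\left(T \right)} = \left(-4 + T\right) \left(4 + T\right)$ ($j{\left(T \right)} = \left(-4 + T\right) \left(T - -4\right) = \left(-4 + T\right) \left(T + 4\right) = \left(-4 + T\right) \left(4 + T\right)$)
$106 \left(-148\right) + j{\left(\left(-4\right) 6 \cdot 0 \right)} = 106 \left(-148\right) - \left(16 - \left(\left(-4\right) 6 \cdot 0\right)^{2}\right) = -15688 - \left(16 - \left(\left(-24\right) 0\right)^{2}\right) = -15688 - \left(16 - 0^{2}\right) = -15688 + \left(-16 + 0\right) = -15688 - 16 = -15704$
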